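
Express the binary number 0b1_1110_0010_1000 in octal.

0o17050

Group the bits in threes: 001 111 000 101 000 → 17050.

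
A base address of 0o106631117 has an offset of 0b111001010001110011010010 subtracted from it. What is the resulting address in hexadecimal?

0x36157d

0o106631117 = 0x11b324f in hexadecimal.
0b111001010001110011010010 = 0xe51cd2 in hexadecimal.
Subtract column by column in base 16:
  f-2 → d
  4-d → 7 (borrow)
  2-c-1 → 5 (borrow)
  3-1-1 → 1
  b-5 → 6
  1-e → 3 (borrow)
  1-0-1 → 0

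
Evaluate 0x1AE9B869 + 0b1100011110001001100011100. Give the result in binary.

0b11100011110001100101110000101

0x1AE9B869 = 0b11010111010011011100001101001 in binary.
Add column by column in base 2, right to left:
  1+0 = 1
  0+0 = 0
  0+1 = 1
  1+1 = 0 carry 1
  0+1+1 = 0 carry 1
  1+0+1 = 0 carry 1
  1+0+1 = 0 carry 1
  0+0+1 = 1
  0+1 = 1
  0+1 = 1
  0+0 = 0
  1+0 = 1
  1+1 = 0 carry 1
  1+0+1 = 0 carry 1
  0+0+1 = 1
  1+0 = 1
  1+1 = 0 carry 1
  0+1+1 = 0 carry 1
  0+1+1 = 0 carry 1
  1+1+1 = 1 carry 1
  0+0+1 = 1
  1+0 = 1
  1+0 = 1
  1+1 = 0 carry 1
  0+1+1 = 0 carry 1
  1+0+1 = 0 carry 1
  0+0+1 = 1
  1+0 = 1
  1+0 = 1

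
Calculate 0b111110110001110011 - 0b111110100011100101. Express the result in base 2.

0b1110001110

Subtract column by column in base 2:
  1-1 → 0
  1-0 → 1
  0-1 → 1 (borrow)
  0-0-1 → 1 (borrow)
  1-0-1 → 0
  1-1 → 0
  1-1 → 0
  0-1 → 1 (borrow)
  0-0-1 → 1 (borrow)
  0-0-1 → 1 (borrow)
  1-0-1 → 0
  1-1 → 0
  0-0 → 0
  1-1 → 0
  1-1 → 0
  1-1 → 0
  1-1 → 0
  1-1 → 0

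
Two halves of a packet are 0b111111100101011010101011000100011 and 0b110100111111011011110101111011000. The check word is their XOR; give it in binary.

0b001011011010000001011110111111011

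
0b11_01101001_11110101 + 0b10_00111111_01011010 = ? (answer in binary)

0b1011010100101001111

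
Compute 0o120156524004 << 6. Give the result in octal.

Shifting left by 6 bits = 2 oct digits: append 2 zeros.

0o12015652400400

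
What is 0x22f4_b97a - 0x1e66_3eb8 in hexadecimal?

0x48e7ac2

Subtract column by column in base 16:
  a-8 → 2
  7-b → c (borrow)
  9-e-1 → a (borrow)
  b-3-1 → 7
  4-6 → e (borrow)
  f-6-1 → 8
  2-e → 4 (borrow)
  2-1-1 → 0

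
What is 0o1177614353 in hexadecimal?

0x9ff18eb

Each octal digit is 3 bits: 1=001 1=001 7=111 7=111 6=110 1=001 4=100 3=011 5=101 3=011.
Group the bits into nibbles: 1001 1111 1111 0001 1000 1110 1011 → 9ff18eb.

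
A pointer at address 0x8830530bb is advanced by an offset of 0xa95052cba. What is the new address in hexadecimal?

0x13180a5d75

Add column by column in base 16, right to left:
  b+a = 5 carry 1
  b+b+1 = 7 carry 1
  0+c+1 = d
  3+2 = 5
  5+5 = a
  0+0 = 0
  3+5 = 8
  8+9 = 1 carry 1
  8+a+1 = 3 carry 1
  final carry 1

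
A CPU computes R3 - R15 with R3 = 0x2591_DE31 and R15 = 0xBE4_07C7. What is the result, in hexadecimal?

0x19ADD66A

Subtract column by column in base 16:
  1-7 → A (borrow)
  3-C-1 → 6 (borrow)
  E-7-1 → 6
  D-0 → D
  1-4 → D (borrow)
  9-E-1 → A (borrow)
  5-B-1 → 9 (borrow)
  2-0-1 → 1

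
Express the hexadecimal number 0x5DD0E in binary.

0b1011101110100001110

Expand each hex digit to 4 bits: 5=0101 D=1101 D=1101 0=0000 E=1110.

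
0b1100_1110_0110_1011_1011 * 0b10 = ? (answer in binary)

Multiply each base-2 digit by 2, carrying:
  1×2 = 2 → write 0 carry 1
  1×2+1 = 3 → write 1 carry 1
  0×2+1 = 1 → write 1
  1×2 = 2 → write 0 carry 1
  1×2+1 = 3 → write 1 carry 1
  1×2+1 = 3 → write 1 carry 1
  0×2+1 = 1 → write 1
  1×2 = 2 → write 0 carry 1
  0×2+1 = 1 → write 1
  1×2 = 2 → write 0 carry 1
  1×2+1 = 3 → write 1 carry 1
  0×2+1 = 1 → write 1
  0×2 = 0 → write 0
  1×2 = 2 → write 0 carry 1
  1×2+1 = 3 → write 1 carry 1
  1×2+1 = 3 → write 1 carry 1
  0×2+1 = 1 → write 1
  0×2 = 0 → write 0
  1×2 = 2 → write 0 carry 1
  1×2+1 = 3 → write 1 carry 1
  remaining carry: 1

0b110011100110101110110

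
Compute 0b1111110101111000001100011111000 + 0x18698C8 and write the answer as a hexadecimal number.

0x8042B1C0

0b1111110101111000001100011111000 = 0x7EBC18F8 in hexadecimal.
Add column by column in base 16, right to left:
  8+8 = 0 carry 1
  F+C+1 = C carry 1
  8+8+1 = 1 carry 1
  1+9+1 = B
  C+6 = 2 carry 1
  B+8+1 = 4 carry 1
  E+1+1 = 0 carry 1
  7+0+1 = 8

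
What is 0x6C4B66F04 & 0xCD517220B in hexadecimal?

AND each hex digit independently (no carries):
  6&C=4, C&D=C, 4&5=4, B&1=1, 6&7=6, 6&2=2, F&2=2, 0&0=0, 4&B=0

0x4C4162200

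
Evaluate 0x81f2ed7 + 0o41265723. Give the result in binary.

0b1000101001001001101010101010

0x81f2ed7 = 0b1000000111110010111011010111 in binary.
0o41265723 = 0b100001010110101111010011 in binary.
Add column by column in base 2, right to left:
  1+1 = 0 carry 1
  1+1+1 = 1 carry 1
  1+0+1 = 0 carry 1
  0+0+1 = 1
  1+1 = 0 carry 1
  0+0+1 = 1
  1+1 = 0 carry 1
  1+1+1 = 1 carry 1
  0+1+1 = 0 carry 1
  1+1+1 = 1 carry 1
  1+0+1 = 0 carry 1
  1+1+1 = 1 carry 1
  0+0+1 = 1
  1+1 = 0 carry 1
  0+1+1 = 0 carry 1
  0+0+1 = 1
  1+1 = 0 carry 1
  1+0+1 = 0 carry 1
  1+1+1 = 1 carry 1
  1+0+1 = 0 carry 1
  1+0+1 = 0 carry 1
  0+0+1 = 1
  0+0 = 0
  0+1 = 1
  0+0 = 0
  0+0 = 0
  0+0 = 0
  1+0 = 1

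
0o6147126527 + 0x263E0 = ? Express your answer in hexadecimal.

0x319F1137

0o6147126527 = 0x319CAD57 in hexadecimal.
Add column by column in base 16, right to left:
  7+0 = 7
  5+E = 3 carry 1
  D+3+1 = 1 carry 1
  A+6+1 = 1 carry 1
  C+2+1 = F
  9+0 = 9
  1+0 = 1
  3+0 = 3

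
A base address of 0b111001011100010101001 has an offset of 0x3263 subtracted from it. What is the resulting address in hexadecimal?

0x1C8646

0b111001011100010101001 = 0x1CB8A9 in hexadecimal.
Subtract column by column in base 16:
  9-3 → 6
  A-6 → 4
  8-2 → 6
  B-3 → 8
  C-0 → C
  1-0 → 1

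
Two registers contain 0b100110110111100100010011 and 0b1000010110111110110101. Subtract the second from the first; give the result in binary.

0b11110100000100101011110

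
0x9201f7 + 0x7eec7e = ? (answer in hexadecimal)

Add column by column in base 16, right to left:
  7+e = 5 carry 1
  f+7+1 = 7 carry 1
  1+c+1 = e
  0+e = e
  2+e = 0 carry 1
  9+7+1 = 1 carry 1
  final carry 1

0x110ee75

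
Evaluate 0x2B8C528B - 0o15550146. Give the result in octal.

0o5325301045

0x2B8C528B = 0o5343051213 in octal.
Subtract column by column in base 8:
  3-6 → 5 (borrow)
  1-4-1 → 4 (borrow)
  2-1-1 → 0
  1-0 → 1
  5-5 → 0
  0-5 → 3 (borrow)
  3-5-1 → 5 (borrow)
  4-1-1 → 2
  3-0 → 3
  5-0 → 5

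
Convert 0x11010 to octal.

Expand each hex digit to 4 bits: 1=0001 1=0001 0=0000 1=0001 0=0000.
Group the bits in threes: 010 001 000 000 010 000 → 210020.

0o210020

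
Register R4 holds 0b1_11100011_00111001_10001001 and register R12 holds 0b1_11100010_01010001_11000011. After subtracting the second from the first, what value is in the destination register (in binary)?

Subtract column by column in base 2:
  1-1 → 0
  0-1 → 1 (borrow)
  0-0-1 → 1 (borrow)
  1-0-1 → 0
  0-0 → 0
  0-0 → 0
  0-1 → 1 (borrow)
  1-1-1 → 1 (borrow)
  1-1-1 → 1 (borrow)
  0-0-1 → 1 (borrow)
  0-0-1 → 1 (borrow)
  1-0-1 → 0
  1-1 → 0
  1-0 → 1
  0-1 → 1 (borrow)
  0-0-1 → 1 (borrow)
  1-0-1 → 0
  1-1 → 0
  0-0 → 0
  0-0 → 0
  0-0 → 0
  1-1 → 0
  1-1 → 0
  1-1 → 0
  1-1 → 0

0b1110011111000110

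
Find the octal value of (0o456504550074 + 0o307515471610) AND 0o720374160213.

0o720220040200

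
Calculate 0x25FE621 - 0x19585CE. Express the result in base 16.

Subtract column by column in base 16:
  1-E → 3 (borrow)
  2-C-1 → 5 (borrow)
  6-5-1 → 0
  E-8 → 6
  F-5 → A
  5-9 → C (borrow)
  2-1-1 → 0

0xCA6053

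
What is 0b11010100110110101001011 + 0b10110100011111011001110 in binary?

Add column by column in base 2, right to left:
  1+0 = 1
  1+1 = 0 carry 1
  0+1+1 = 0 carry 1
  1+1+1 = 1 carry 1
  0+0+1 = 1
  0+0 = 0
  1+1 = 0 carry 1
  0+1+1 = 0 carry 1
  1+0+1 = 0 carry 1
  0+1+1 = 0 carry 1
  1+1+1 = 1 carry 1
  1+1+1 = 1 carry 1
  0+1+1 = 0 carry 1
  1+1+1 = 1 carry 1
  1+0+1 = 0 carry 1
  0+0+1 = 1
  0+0 = 0
  1+1 = 0 carry 1
  0+0+1 = 1
  1+1 = 0 carry 1
  0+1+1 = 0 carry 1
  1+0+1 = 0 carry 1
  1+1+1 = 1 carry 1
  final carry 1

0b110001001010110000011001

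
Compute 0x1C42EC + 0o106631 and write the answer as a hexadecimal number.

0x1CD085

0o106631 = 0x8D99 in hexadecimal.
Add column by column in base 16, right to left:
  C+9 = 5 carry 1
  E+9+1 = 8 carry 1
  2+D+1 = 0 carry 1
  4+8+1 = D
  C+0 = C
  1+0 = 1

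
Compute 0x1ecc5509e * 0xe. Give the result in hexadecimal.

0x1af2ca68a4

Multiply each base-16 digit by 14, carrying:
  e×14 = 196 → write 4 carry 12
  9×14+12 = 138 → write a carry 8
  0×14+8 = 8 → write 8
  5×14 = 70 → write 6 carry 4
  5×14+4 = 74 → write a carry 4
  c×14+4 = 172 → write c carry 10
  c×14+10 = 178 → write 2 carry 11
  e×14+11 = 207 → write f carry 12
  1×14+12 = 26 → write a carry 1
  remaining carry: 1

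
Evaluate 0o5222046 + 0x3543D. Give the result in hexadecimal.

0x187863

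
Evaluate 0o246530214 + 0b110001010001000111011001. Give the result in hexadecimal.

0x35FC265

0o246530214 = 0x29AB08C in hexadecimal.
0b110001010001000111011001 = 0xC511D9 in hexadecimal.
Add column by column in base 16, right to left:
  C+9 = 5 carry 1
  8+D+1 = 6 carry 1
  0+1+1 = 2
  B+1 = C
  A+5 = F
  9+C = 5 carry 1
  2+0+1 = 3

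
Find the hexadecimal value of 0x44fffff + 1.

The trailing 5 digits are F (max in base 16), so adding 1 cascades: they roll to 0 and the next digit up increments.

0x4500000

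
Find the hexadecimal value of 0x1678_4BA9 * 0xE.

0x13A94233E

Multiply each base-16 digit by 14, carrying:
  9×14 = 126 → write E carry 7
  A×14+7 = 147 → write 3 carry 9
  B×14+9 = 163 → write 3 carry 10
  4×14+10 = 66 → write 2 carry 4
  8×14+4 = 116 → write 4 carry 7
  7×14+7 = 105 → write 9 carry 6
  6×14+6 = 90 → write A carry 5
  1×14+5 = 19 → write 3 carry 1
  remaining carry: 1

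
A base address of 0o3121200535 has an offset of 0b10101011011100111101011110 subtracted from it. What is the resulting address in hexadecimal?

0x169731FF

0o3121200535 = 0x1945015D in hexadecimal.
0b10101011011100111101011110 = 0x2ADCF5E in hexadecimal.
Subtract column by column in base 16:
  D-E → F (borrow)
  5-5-1 → F (borrow)
  1-F-1 → 1 (borrow)
  0-C-1 → 3 (borrow)
  5-D-1 → 7 (borrow)
  4-A-1 → 9 (borrow)
  9-2-1 → 6
  1-0 → 1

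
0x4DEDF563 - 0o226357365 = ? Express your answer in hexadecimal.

0o226357365 = 0x259DEF5 in hexadecimal.
Subtract column by column in base 16:
  3-5 → E (borrow)
  6-F-1 → 6 (borrow)
  5-E-1 → 6 (borrow)
  F-D-1 → 1
  D-9 → 4
  E-5 → 9
  D-2 → B
  4-0 → 4

0x4B94166E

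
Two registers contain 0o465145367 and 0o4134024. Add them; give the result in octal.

0o471301413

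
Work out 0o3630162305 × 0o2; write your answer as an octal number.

Multiply each base-8 digit by 2, carrying:
  5×2 = 10 → write 2 carry 1
  0×2+1 = 1 → write 1
  3×2 = 6 → write 6
  2×2 = 4 → write 4
  6×2 = 12 → write 4 carry 1
  1×2+1 = 3 → write 3
  0×2 = 0 → write 0
  3×2 = 6 → write 6
  6×2 = 12 → write 4 carry 1
  3×2+1 = 7 → write 7

0o7460344612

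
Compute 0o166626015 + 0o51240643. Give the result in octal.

0o240066660

Add column by column in base 8, right to left:
  5+3 = 0 carry 1
  1+4+1 = 6
  0+6 = 6
  6+0 = 6
  2+4 = 6
  6+2 = 0 carry 1
  6+1+1 = 0 carry 1
  6+5+1 = 4 carry 1
  1+0+1 = 2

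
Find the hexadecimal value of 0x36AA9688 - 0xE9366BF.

0x28172FC9

Subtract column by column in base 16:
  8-F → 9 (borrow)
  8-B-1 → C (borrow)
  6-6-1 → F (borrow)
  9-6-1 → 2
  A-3 → 7
  A-9 → 1
  6-E → 8 (borrow)
  3-0-1 → 2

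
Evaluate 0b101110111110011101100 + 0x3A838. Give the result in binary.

0b110110010010100100100

0x3A838 = 0b111010100000111000 in binary.
Add column by column in base 2, right to left:
  0+0 = 0
  0+0 = 0
  1+0 = 1
  1+1 = 0 carry 1
  0+1+1 = 0 carry 1
  1+1+1 = 1 carry 1
  1+0+1 = 0 carry 1
  1+0+1 = 0 carry 1
  0+0+1 = 1
  0+0 = 0
  1+0 = 1
  1+1 = 0 carry 1
  1+0+1 = 0 carry 1
  1+1+1 = 1 carry 1
  1+0+1 = 0 carry 1
  0+1+1 = 0 carry 1
  1+1+1 = 1 carry 1
  1+1+1 = 1 carry 1
  1+0+1 = 0 carry 1
  0+0+1 = 1
  1+0 = 1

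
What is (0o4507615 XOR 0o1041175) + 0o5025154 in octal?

First 0o4507615 XOR 0o1041175 = 0o5546760.
Add column by column in base 8, right to left:
  0+4 = 4
  6+5 = 3 carry 1
  7+1+1 = 1 carry 1
  6+5+1 = 4 carry 1
  4+2+1 = 7
  5+0 = 5
  5+5 = 2 carry 1
  final carry 1

0o12574134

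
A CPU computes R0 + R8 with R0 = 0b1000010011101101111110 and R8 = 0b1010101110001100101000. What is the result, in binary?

Add column by column in base 2, right to left:
  0+0 = 0
  1+0 = 1
  1+0 = 1
  1+1 = 0 carry 1
  1+0+1 = 0 carry 1
  1+1+1 = 1 carry 1
  1+0+1 = 0 carry 1
  0+0+1 = 1
  1+1 = 0 carry 1
  1+1+1 = 1 carry 1
  0+0+1 = 1
  1+0 = 1
  1+0 = 1
  1+1 = 0 carry 1
  0+1+1 = 0 carry 1
  0+1+1 = 0 carry 1
  1+0+1 = 0 carry 1
  0+1+1 = 0 carry 1
  0+0+1 = 1
  0+1 = 1
  0+0 = 0
  1+1 = 0 carry 1
  final carry 1

0b10011000001111010100110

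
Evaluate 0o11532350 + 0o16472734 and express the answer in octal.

Add column by column in base 8, right to left:
  0+4 = 4
  5+3 = 0 carry 1
  3+7+1 = 3 carry 1
  2+2+1 = 5
  3+7 = 2 carry 1
  5+4+1 = 2 carry 1
  1+6+1 = 0 carry 1
  1+1+1 = 3

0o30225304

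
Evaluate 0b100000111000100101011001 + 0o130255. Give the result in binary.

0o130255 = 0b1011000010101101 in binary.
Add column by column in base 2, right to left:
  1+1 = 0 carry 1
  0+0+1 = 1
  0+1 = 1
  1+1 = 0 carry 1
  1+0+1 = 0 carry 1
  0+1+1 = 0 carry 1
  1+0+1 = 0 carry 1
  0+1+1 = 0 carry 1
  1+0+1 = 0 carry 1
  0+0+1 = 1
  0+0 = 0
  1+0 = 1
  0+1 = 1
  0+1 = 1
  0+0 = 0
  1+1 = 0 carry 1
  1+0+1 = 0 carry 1
  1+0+1 = 0 carry 1
  0+0+1 = 1
  0+0 = 0
  0+0 = 0
  0+0 = 0
  0+0 = 0
  1+0 = 1

0b100001000011101000000110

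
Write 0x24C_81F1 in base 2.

0b10010011001000000111110001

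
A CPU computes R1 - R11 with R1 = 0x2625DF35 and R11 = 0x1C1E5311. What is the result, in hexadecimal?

0xA078C24

Subtract column by column in base 16:
  5-1 → 4
  3-1 → 2
  F-3 → C
  D-5 → 8
  5-E → 7 (borrow)
  2-1-1 → 0
  6-C → A (borrow)
  2-1-1 → 0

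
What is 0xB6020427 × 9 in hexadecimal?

0x66612255F

Multiply each base-16 digit by 9, carrying:
  7×9 = 63 → write F carry 3
  2×9+3 = 21 → write 5 carry 1
  4×9+1 = 37 → write 5 carry 2
  0×9+2 = 2 → write 2
  2×9 = 18 → write 2 carry 1
  0×9+1 = 1 → write 1
  6×9 = 54 → write 6 carry 3
  B×9+3 = 102 → write 6 carry 6
  remaining carry: 6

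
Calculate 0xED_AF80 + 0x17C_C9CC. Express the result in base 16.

0x26A794C

Add column by column in base 16, right to left:
  0+C = C
  8+C = 4 carry 1
  F+9+1 = 9 carry 1
  A+C+1 = 7 carry 1
  D+C+1 = A carry 1
  E+7+1 = 6 carry 1
  0+1+1 = 2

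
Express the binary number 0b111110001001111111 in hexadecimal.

0x3e27f

Group the bits into nibbles: 0011 1110 0010 0111 1111 → 3e27f.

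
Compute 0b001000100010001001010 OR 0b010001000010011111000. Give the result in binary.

OR bit by bit (1 where either bit is 1):
  001000100010001001010
| 010001000010011111000
= 011001100010011111010

0b011001100010011111010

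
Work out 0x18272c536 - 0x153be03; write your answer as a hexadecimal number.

0x1811f0733

Subtract column by column in base 16:
  6-3 → 3
  3-0 → 3
  5-e → 7 (borrow)
  c-b-1 → 0
  2-3 → f (borrow)
  7-5-1 → 1
  2-1 → 1
  8-0 → 8
  1-0 → 1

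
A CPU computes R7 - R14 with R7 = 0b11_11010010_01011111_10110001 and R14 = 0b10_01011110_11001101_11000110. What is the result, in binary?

Subtract column by column in base 2:
  1-0 → 1
  0-1 → 1 (borrow)
  0-1-1 → 0 (borrow)
  0-0-1 → 1 (borrow)
  1-0-1 → 0
  1-0 → 1
  0-1 → 1 (borrow)
  1-1-1 → 1 (borrow)
  1-1-1 → 1 (borrow)
  1-0-1 → 0
  1-1 → 0
  1-1 → 0
  1-0 → 1
  0-0 → 0
  1-1 → 0
  0-1 → 1 (borrow)
  0-0-1 → 1 (borrow)
  1-1-1 → 1 (borrow)
  0-1-1 → 0 (borrow)
  0-1-1 → 0 (borrow)
  1-1-1 → 1 (borrow)
  0-0-1 → 1 (borrow)
  1-1-1 → 1 (borrow)
  1-0-1 → 0
  1-0 → 1
  1-1 → 0

0b1011100111001000111101011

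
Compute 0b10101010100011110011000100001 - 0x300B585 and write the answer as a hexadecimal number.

0b10101010100011110011000100001 = 0x1551E621 in hexadecimal.
Subtract column by column in base 16:
  1-5 → C (borrow)
  2-8-1 → 9 (borrow)
  6-5-1 → 0
  E-B → 3
  1-0 → 1
  5-0 → 5
  5-3 → 2
  1-0 → 1

0x1251309C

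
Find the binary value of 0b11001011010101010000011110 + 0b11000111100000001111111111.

Add column by column in base 2, right to left:
  0+1 = 1
  1+1 = 0 carry 1
  1+1+1 = 1 carry 1
  1+1+1 = 1 carry 1
  1+1+1 = 1 carry 1
  0+1+1 = 0 carry 1
  0+1+1 = 0 carry 1
  0+1+1 = 0 carry 1
  0+1+1 = 0 carry 1
  0+1+1 = 0 carry 1
  1+0+1 = 0 carry 1
  0+0+1 = 1
  1+0 = 1
  0+0 = 0
  1+0 = 1
  0+0 = 0
  1+0 = 1
  0+1 = 1
  1+1 = 0 carry 1
  1+1+1 = 1 carry 1
  0+1+1 = 0 carry 1
  1+0+1 = 0 carry 1
  0+0+1 = 1
  0+0 = 0
  1+1 = 0 carry 1
  1+1+1 = 1 carry 1
  final carry 1

0b110010010110101100000011101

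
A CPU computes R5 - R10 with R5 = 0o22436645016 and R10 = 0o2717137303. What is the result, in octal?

0o17517505513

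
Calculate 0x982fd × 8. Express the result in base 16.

0x4c17e8

Multiply each base-16 digit by 8, carrying:
  d×8 = 104 → write 8 carry 6
  f×8+6 = 126 → write e carry 7
  2×8+7 = 23 → write 7 carry 1
  8×8+1 = 65 → write 1 carry 4
  9×8+4 = 76 → write c carry 4
  remaining carry: 4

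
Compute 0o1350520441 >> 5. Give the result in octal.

0o27212411

5 bits is not a whole number of base-8 digits; in binary: 1011101000101010000100100001 >> 5 = 10111010001010100001001.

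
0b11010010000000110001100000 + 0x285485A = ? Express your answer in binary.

0x285485A = 0b10100001010100100001011010 in binary.
Add column by column in base 2, right to left:
  0+0 = 0
  0+1 = 1
  0+0 = 0
  0+1 = 1
  0+1 = 1
  1+0 = 1
  1+1 = 0 carry 1
  0+0+1 = 1
  0+0 = 0
  0+0 = 0
  1+0 = 1
  1+1 = 0 carry 1
  0+0+1 = 1
  0+0 = 0
  0+1 = 1
  0+0 = 0
  0+1 = 1
  0+0 = 0
  0+1 = 1
  1+0 = 1
  0+0 = 0
  0+0 = 0
  1+0 = 1
  0+1 = 1
  1+0 = 1
  1+1 = 0 carry 1
  final carry 1

0b101110011010101010010111010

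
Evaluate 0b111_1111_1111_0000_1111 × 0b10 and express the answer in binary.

0b11111111111000011110

Multiply each base-2 digit by 2, carrying:
  1×2 = 2 → write 0 carry 1
  1×2+1 = 3 → write 1 carry 1
  1×2+1 = 3 → write 1 carry 1
  1×2+1 = 3 → write 1 carry 1
  0×2+1 = 1 → write 1
  0×2 = 0 → write 0
  0×2 = 0 → write 0
  0×2 = 0 → write 0
  1×2 = 2 → write 0 carry 1
  1×2+1 = 3 → write 1 carry 1
  1×2+1 = 3 → write 1 carry 1
  1×2+1 = 3 → write 1 carry 1
  1×2+1 = 3 → write 1 carry 1
  1×2+1 = 3 → write 1 carry 1
  1×2+1 = 3 → write 1 carry 1
  1×2+1 = 3 → write 1 carry 1
  1×2+1 = 3 → write 1 carry 1
  1×2+1 = 3 → write 1 carry 1
  1×2+1 = 3 → write 1 carry 1
  remaining carry: 1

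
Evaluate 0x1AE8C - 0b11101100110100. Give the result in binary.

0b10111001101011000

0x1AE8C = 0b11010111010001100 in binary.
Subtract column by column in base 2:
  0-0 → 0
  0-0 → 0
  1-1 → 0
  1-0 → 1
  0-1 → 1 (borrow)
  0-1-1 → 0 (borrow)
  0-0-1 → 1 (borrow)
  1-0-1 → 0
  0-1 → 1 (borrow)
  1-1-1 → 1 (borrow)
  1-0-1 → 0
  1-1 → 0
  0-1 → 1 (borrow)
  1-1-1 → 1 (borrow)
  0-0-1 → 1 (borrow)
  1-0-1 → 0
  1-0 → 1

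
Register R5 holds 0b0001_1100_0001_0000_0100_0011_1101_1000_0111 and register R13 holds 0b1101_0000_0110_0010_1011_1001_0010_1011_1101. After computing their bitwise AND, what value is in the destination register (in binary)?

0b000100000000000000000001000010000101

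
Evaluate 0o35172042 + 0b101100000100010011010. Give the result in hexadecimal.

0x8afcbc

0o35172042 = 0x74f422 in hexadecimal.
0b101100000100010011010 = 0x16089a in hexadecimal.
Add column by column in base 16, right to left:
  2+a = c
  2+9 = b
  4+8 = c
  f+0 = f
  4+6 = a
  7+1 = 8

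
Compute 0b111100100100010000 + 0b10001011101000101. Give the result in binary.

0b1001110000001010101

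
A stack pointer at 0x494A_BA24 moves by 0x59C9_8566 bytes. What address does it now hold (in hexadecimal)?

Add column by column in base 16, right to left:
  4+6 = A
  2+6 = 8
  A+5 = F
  B+8 = 3 carry 1
  A+9+1 = 4 carry 1
  4+C+1 = 1 carry 1
  9+9+1 = 3 carry 1
  4+5+1 = A

0xA3143F8A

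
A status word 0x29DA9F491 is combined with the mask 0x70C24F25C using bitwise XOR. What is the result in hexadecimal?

XOR each hex digit independently (no carries):
  2^7=5, 9^0=9, D^C=1, A^2=8, 9^4=D, F^F=0, 4^2=6, 9^5=C, 1^C=D

0x5918D06CD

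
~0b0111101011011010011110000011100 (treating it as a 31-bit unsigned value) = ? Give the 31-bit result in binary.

Invert each bit: 0111101011011010011110000011100 → 1000010100100101100001111100011.

0b1000010100100101100001111100011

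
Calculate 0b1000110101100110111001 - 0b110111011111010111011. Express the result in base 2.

0b1111001101011111110

Subtract column by column in base 2:
  1-1 → 0
  0-1 → 1 (borrow)
  0-0-1 → 1 (borrow)
  1-1-1 → 1 (borrow)
  1-1-1 → 1 (borrow)
  1-1-1 → 1 (borrow)
  0-0-1 → 1 (borrow)
  1-1-1 → 1 (borrow)
  1-0-1 → 0
  0-1 → 1 (borrow)
  0-1-1 → 0 (borrow)
  1-1-1 → 1 (borrow)
  1-1-1 → 1 (borrow)
  0-1-1 → 0 (borrow)
  1-0-1 → 0
  0-1 → 1 (borrow)
  1-1-1 → 1 (borrow)
  1-1-1 → 1 (borrow)
  0-0-1 → 1 (borrow)
  0-1-1 → 0 (borrow)
  0-1-1 → 0 (borrow)
  1-0-1 → 0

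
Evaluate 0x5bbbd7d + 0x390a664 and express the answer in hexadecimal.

0x94c63e1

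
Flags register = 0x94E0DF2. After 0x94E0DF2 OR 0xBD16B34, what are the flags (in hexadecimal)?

OR each hex digit independently (no carries):
  9|B=B, 4|D=D, E|1=F, 0|6=6, D|B=F, F|3=F, 2|4=6

0xBDF6FF6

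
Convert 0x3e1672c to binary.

Expand each hex digit to 4 bits: 3=0011 e=1110 1=0001 6=0110 7=0111 2=0010 c=1100.

0b11111000010110011100101100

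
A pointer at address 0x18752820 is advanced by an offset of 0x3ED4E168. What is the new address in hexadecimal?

0x574A0988

Add column by column in base 16, right to left:
  0+8 = 8
  2+6 = 8
  8+1 = 9
  2+E = 0 carry 1
  5+4+1 = A
  7+D = 4 carry 1
  8+E+1 = 7 carry 1
  1+3+1 = 5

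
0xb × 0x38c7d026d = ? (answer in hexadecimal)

0x27095f1aaf

Multiply each base-16 digit by 11, carrying:
  d×11 = 143 → write f carry 8
  6×11+8 = 74 → write a carry 4
  2×11+4 = 26 → write a carry 1
  0×11+1 = 1 → write 1
  d×11 = 143 → write f carry 8
  7×11+8 = 85 → write 5 carry 5
  c×11+5 = 137 → write 9 carry 8
  8×11+8 = 96 → write 0 carry 6
  3×11+6 = 39 → write 7 carry 2
  remaining carry: 2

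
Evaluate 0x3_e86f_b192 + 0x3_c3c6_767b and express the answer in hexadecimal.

Add column by column in base 16, right to left:
  2+b = d
  9+7 = 0 carry 1
  1+6+1 = 8
  b+7 = 2 carry 1
  f+6+1 = 6 carry 1
  6+c+1 = 3 carry 1
  8+3+1 = c
  e+c = a carry 1
  3+3+1 = 7

0x7ac36280d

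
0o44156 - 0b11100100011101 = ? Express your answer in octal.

0o7521

0b11100100011101 = 0o34435 in octal.
Subtract column by column in base 8:
  6-5 → 1
  5-3 → 2
  1-4 → 5 (borrow)
  4-4-1 → 7 (borrow)
  4-3-1 → 0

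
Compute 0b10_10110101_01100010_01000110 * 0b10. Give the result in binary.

0b101011010101100010010001100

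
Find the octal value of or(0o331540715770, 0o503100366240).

OR each oct digit independently (no carries):
  3|5=7, 3|0=3, 1|3=3, 5|1=5, 4|0=4, 0|0=0, 7|3=7, 1|6=7, 5|6=7, 7|2=7, 7|4=7, 0|0=0

0o733540777770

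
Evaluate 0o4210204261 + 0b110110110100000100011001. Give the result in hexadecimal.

0x22fc49ca

0o4210204261 = 0x222108b1 in hexadecimal.
0b110110110100000100011001 = 0xdb4119 in hexadecimal.
Add column by column in base 16, right to left:
  1+9 = a
  b+1 = c
  8+1 = 9
  0+4 = 4
  1+b = c
  2+d = f
  2+0 = 2
  2+0 = 2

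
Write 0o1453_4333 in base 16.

0x32b8db

Each octal digit is 3 bits: 1=001 4=100 5=101 3=011 4=100 3=011 3=011 3=011.
Group the bits into nibbles: 0011 0010 1011 1000 1101 1011 → 32b8db.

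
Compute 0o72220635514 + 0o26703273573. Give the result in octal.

Add column by column in base 8, right to left:
  4+3 = 7
  1+7 = 0 carry 1
  5+5+1 = 3 carry 1
  5+3+1 = 1 carry 1
  3+7+1 = 3 carry 1
  6+2+1 = 1 carry 1
  0+3+1 = 4
  2+0 = 2
  2+7 = 1 carry 1
  2+6+1 = 1 carry 1
  7+2+1 = 2 carry 1
  final carry 1

0o121124131307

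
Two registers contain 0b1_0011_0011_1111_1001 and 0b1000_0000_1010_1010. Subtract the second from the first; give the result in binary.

0b1011001101001111

Subtract column by column in base 2:
  1-0 → 1
  0-1 → 1 (borrow)
  0-0-1 → 1 (borrow)
  1-1-1 → 1 (borrow)
  1-0-1 → 0
  1-1 → 0
  1-0 → 1
  1-1 → 0
  1-0 → 1
  1-0 → 1
  0-0 → 0
  0-0 → 0
  1-0 → 1
  1-0 → 1
  0-0 → 0
  0-1 → 1 (borrow)
  1-0-1 → 0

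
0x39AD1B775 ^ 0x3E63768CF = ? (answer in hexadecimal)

0x07CE6DFBA

XOR each hex digit independently (no carries):
  3^3=0, 9^E=7, A^6=C, D^3=E, 1^7=6, B^6=D, 7^8=F, 7^C=B, 5^F=A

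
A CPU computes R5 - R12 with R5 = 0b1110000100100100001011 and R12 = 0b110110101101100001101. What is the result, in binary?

Subtract column by column in base 2:
  1-1 → 0
  1-0 → 1
  0-1 → 1 (borrow)
  1-1-1 → 1 (borrow)
  0-0-1 → 1 (borrow)
  0-0-1 → 1 (borrow)
  0-0-1 → 1 (borrow)
  0-0-1 → 1 (borrow)
  1-1-1 → 1 (borrow)
  0-1-1 → 0 (borrow)
  0-0-1 → 1 (borrow)
  1-1-1 → 1 (borrow)
  0-1-1 → 0 (borrow)
  0-0-1 → 1 (borrow)
  1-1-1 → 1 (borrow)
  0-0-1 → 1 (borrow)
  0-1-1 → 0 (borrow)
  0-1-1 → 0 (borrow)
  0-0-1 → 1 (borrow)
  1-1-1 → 1 (borrow)
  1-1-1 → 1 (borrow)
  1-0-1 → 0

0b111001110110111111110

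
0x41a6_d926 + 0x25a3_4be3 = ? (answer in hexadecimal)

Add column by column in base 16, right to left:
  6+3 = 9
  2+e = 0 carry 1
  9+b+1 = 5 carry 1
  d+4+1 = 2 carry 1
  6+3+1 = a
  a+a = 4 carry 1
  1+5+1 = 7
  4+2 = 6

0x674a2509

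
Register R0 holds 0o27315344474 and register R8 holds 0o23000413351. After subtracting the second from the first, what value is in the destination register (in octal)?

0o4314731123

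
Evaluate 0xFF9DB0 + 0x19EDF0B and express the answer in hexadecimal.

0x29E7CBB

Add column by column in base 16, right to left:
  0+B = B
  B+0 = B
  D+F = C carry 1
  9+D+1 = 7 carry 1
  F+E+1 = E carry 1
  F+9+1 = 9 carry 1
  0+1+1 = 2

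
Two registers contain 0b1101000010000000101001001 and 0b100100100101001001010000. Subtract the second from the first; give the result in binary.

0b1000011101010111011111001

Subtract column by column in base 2:
  1-0 → 1
  0-0 → 0
  0-0 → 0
  1-0 → 1
  0-1 → 1 (borrow)
  0-0-1 → 1 (borrow)
  1-1-1 → 1 (borrow)
  0-0-1 → 1 (borrow)
  1-0-1 → 0
  0-1 → 1 (borrow)
  0-0-1 → 1 (borrow)
  0-0-1 → 1 (borrow)
  0-1-1 → 0 (borrow)
  0-0-1 → 1 (borrow)
  0-1-1 → 0 (borrow)
  0-0-1 → 1 (borrow)
  1-0-1 → 0
  0-1 → 1 (borrow)
  0-0-1 → 1 (borrow)
  0-0-1 → 1 (borrow)
  0-1-1 → 0 (borrow)
  1-0-1 → 0
  0-0 → 0
  1-1 → 0
  1-0 → 1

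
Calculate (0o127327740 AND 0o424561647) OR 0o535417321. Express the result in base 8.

0o535537761

0o127327740 AND 0o424561647 = 0o024121640.
Then OR with 0o535417321.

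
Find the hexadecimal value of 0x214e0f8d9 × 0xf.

Multiply each base-16 digit by 15, carrying:
  9×15 = 135 → write 7 carry 8
  d×15+8 = 203 → write b carry 12
  8×15+12 = 132 → write 4 carry 8
  f×15+8 = 233 → write 9 carry 14
  0×15+14 = 14 → write e
  e×15 = 210 → write 2 carry 13
  4×15+13 = 73 → write 9 carry 4
  1×15+4 = 19 → write 3 carry 1
  2×15+1 = 31 → write f carry 1
  remaining carry: 1

0x1f392e94b7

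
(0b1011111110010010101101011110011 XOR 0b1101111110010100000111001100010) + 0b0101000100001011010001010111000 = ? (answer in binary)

First 0b1011111110010010101101011110011 XOR 0b1101111110010100000111001100010 = 0b0110000000000110101010010010001.
Add column by column in base 2, right to left:
  1+0 = 1
  0+0 = 0
  0+0 = 0
  0+1 = 1
  1+1 = 0 carry 1
  0+1+1 = 0 carry 1
  0+0+1 = 1
  1+1 = 0 carry 1
  0+0+1 = 1
  0+1 = 1
  1+0 = 1
  0+0 = 0
  1+0 = 1
  0+1 = 1
  1+0 = 1
  0+1 = 1
  1+1 = 0 carry 1
  1+0+1 = 0 carry 1
  0+1+1 = 0 carry 1
  0+0+1 = 1
  0+0 = 0
  0+0 = 0
  0+0 = 0
  0+1 = 1
  0+0 = 0
  0+0 = 0
  0+0 = 0
  0+1 = 1
  1+0 = 1
  1+1 = 0 carry 1
  final carry 1

0b1011000100010001111011101001001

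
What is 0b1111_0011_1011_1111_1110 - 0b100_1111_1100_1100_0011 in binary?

0b10100011111100111011

Subtract column by column in base 2:
  0-1 → 1 (borrow)
  1-1-1 → 1 (borrow)
  1-0-1 → 0
  1-0 → 1
  1-0 → 1
  1-0 → 1
  1-1 → 0
  1-1 → 0
  1-0 → 1
  1-0 → 1
  0-1 → 1 (borrow)
  1-1-1 → 1 (borrow)
  1-1-1 → 1 (borrow)
  1-1-1 → 1 (borrow)
  0-1-1 → 0 (borrow)
  0-1-1 → 0 (borrow)
  1-0-1 → 0
  1-0 → 1
  1-1 → 0
  1-0 → 1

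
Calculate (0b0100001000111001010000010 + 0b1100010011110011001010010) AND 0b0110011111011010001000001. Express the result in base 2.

Add column by column in base 2, right to left:
  0+0 = 0
  1+1 = 0 carry 1
  0+0+1 = 1
  0+0 = 0
  0+1 = 1
  0+0 = 0
  0+1 = 1
  1+0 = 1
  0+0 = 0
  1+1 = 0 carry 1
  0+1+1 = 0 carry 1
  0+0+1 = 1
  1+0 = 1
  1+1 = 0 carry 1
  1+1+1 = 1 carry 1
  0+1+1 = 0 carry 1
  0+1+1 = 0 carry 1
  0+0+1 = 1
  1+0 = 1
  0+1 = 1
  0+0 = 0
  0+0 = 0
  0+0 = 0
  1+1 = 0 carry 1
  0+1+1 = 0 carry 1
  final carry 1
Sum = 0b10000011100101100011010100; now AND with 0b0110011111011010001000001:
  10000011100101100011010100
& 00110011111011010001000001
= 00000011100001000001000000

0b11100001000001000000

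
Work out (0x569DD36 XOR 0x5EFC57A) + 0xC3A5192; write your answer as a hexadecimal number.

0xCC069DE

First 0x569DD36 XOR 0x5EFC57A = 0x086184C.
Add column by column in base 16, right to left:
  C+2 = E
  4+9 = D
  8+1 = 9
  1+5 = 6
  6+A = 0 carry 1
  8+3+1 = C
  0+C = C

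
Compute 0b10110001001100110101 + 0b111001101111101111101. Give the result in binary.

Add column by column in base 2, right to left:
  1+1 = 0 carry 1
  0+0+1 = 1
  1+1 = 0 carry 1
  0+1+1 = 0 carry 1
  1+1+1 = 1 carry 1
  1+1+1 = 1 carry 1
  0+1+1 = 0 carry 1
  0+0+1 = 1
  1+1 = 0 carry 1
  1+1+1 = 1 carry 1
  0+1+1 = 0 carry 1
  0+1+1 = 0 carry 1
  1+1+1 = 1 carry 1
  0+0+1 = 1
  0+1 = 1
  0+1 = 1
  1+0 = 1
  1+0 = 1
  0+1 = 1
  1+1 = 0 carry 1
  0+1+1 = 0 carry 1
  final carry 1

0b1001111111001010110010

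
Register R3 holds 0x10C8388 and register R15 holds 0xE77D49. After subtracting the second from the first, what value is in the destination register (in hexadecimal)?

0x25063F

Subtract column by column in base 16:
  8-9 → F (borrow)
  8-4-1 → 3
  3-D → 6 (borrow)
  8-7-1 → 0
  C-7 → 5
  0-E → 2 (borrow)
  1-0-1 → 0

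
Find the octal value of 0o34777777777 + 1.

0o35000000000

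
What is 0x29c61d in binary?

0b1010011100011000011101

Expand each hex digit to 4 bits: 2=0010 9=1001 c=1100 6=0110 1=0001 d=1101.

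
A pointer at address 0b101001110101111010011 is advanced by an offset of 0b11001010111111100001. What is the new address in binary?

Add column by column in base 2, right to left:
  1+1 = 0 carry 1
  1+0+1 = 0 carry 1
  0+0+1 = 1
  0+0 = 0
  1+0 = 1
  0+1 = 1
  1+1 = 0 carry 1
  1+1+1 = 1 carry 1
  1+1+1 = 1 carry 1
  1+1+1 = 1 carry 1
  0+1+1 = 0 carry 1
  1+1+1 = 1 carry 1
  0+0+1 = 1
  1+1 = 0 carry 1
  1+0+1 = 0 carry 1
  1+1+1 = 1 carry 1
  0+0+1 = 1
  0+0 = 0
  1+1 = 0 carry 1
  0+1+1 = 0 carry 1
  1+0+1 = 0 carry 1
  final carry 1

0b1000011001101110110100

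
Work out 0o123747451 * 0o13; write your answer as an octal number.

0o1633363303

Multiply each base-8 digit by 11, carrying:
  1×11 = 11 → write 3 carry 1
  5×11+1 = 56 → write 0 carry 7
  4×11+7 = 51 → write 3 carry 6
  7×11+6 = 83 → write 3 carry 10
  4×11+10 = 54 → write 6 carry 6
  7×11+6 = 83 → write 3 carry 10
  3×11+10 = 43 → write 3 carry 5
  2×11+5 = 27 → write 3 carry 3
  1×11+3 = 14 → write 6 carry 1
  remaining carry: 1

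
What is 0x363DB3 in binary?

0b1101100011110110110011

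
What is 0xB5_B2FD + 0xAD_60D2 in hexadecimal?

0x16313CF

Add column by column in base 16, right to left:
  D+2 = F
  F+D = C carry 1
  2+0+1 = 3
  B+6 = 1 carry 1
  5+D+1 = 3 carry 1
  B+A+1 = 6 carry 1
  final carry 1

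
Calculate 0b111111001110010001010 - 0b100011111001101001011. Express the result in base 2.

Subtract column by column in base 2:
  0-1 → 1 (borrow)
  1-1-1 → 1 (borrow)
  0-0-1 → 1 (borrow)
  1-1-1 → 1 (borrow)
  0-0-1 → 1 (borrow)
  0-0-1 → 1 (borrow)
  0-1-1 → 0 (borrow)
  1-0-1 → 0
  0-1 → 1 (borrow)
  0-1-1 → 0 (borrow)
  1-0-1 → 0
  1-0 → 1
  1-1 → 0
  0-1 → 1 (borrow)
  0-1-1 → 0 (borrow)
  1-1-1 → 1 (borrow)
  1-1-1 → 1 (borrow)
  1-0-1 → 0
  1-0 → 1
  1-0 → 1
  1-1 → 0

0b11011010100100111111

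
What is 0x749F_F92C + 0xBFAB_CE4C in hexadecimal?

0x1344BC778

Add column by column in base 16, right to left:
  C+C = 8 carry 1
  2+4+1 = 7
  9+E = 7 carry 1
  F+C+1 = C carry 1
  F+B+1 = B carry 1
  9+A+1 = 4 carry 1
  4+F+1 = 4 carry 1
  7+B+1 = 3 carry 1
  final carry 1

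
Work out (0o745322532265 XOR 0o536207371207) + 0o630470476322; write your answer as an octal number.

First 0o745322532265 XOR 0o536207371207 = 0o273125643062.
Add column by column in base 8, right to left:
  2+2 = 4
  6+2 = 0 carry 1
  0+3+1 = 4
  3+6 = 1 carry 1
  4+7+1 = 4 carry 1
  6+4+1 = 3 carry 1
  5+0+1 = 6
  2+7 = 1 carry 1
  1+4+1 = 6
  3+0 = 3
  7+3 = 2 carry 1
  2+6+1 = 1 carry 1
  final carry 1

0o1123616341404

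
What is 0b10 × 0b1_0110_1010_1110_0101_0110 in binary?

0b1011010101110010101100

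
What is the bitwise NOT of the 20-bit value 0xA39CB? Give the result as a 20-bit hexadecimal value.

Each hex digit d becomes F−d:
  A→5, 3→C, 9→6, C→3, B→4

0x5C634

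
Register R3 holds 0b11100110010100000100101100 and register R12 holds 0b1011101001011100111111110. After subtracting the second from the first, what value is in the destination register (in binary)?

Subtract column by column in base 2:
  0-0 → 0
  0-1 → 1 (borrow)
  1-1-1 → 1 (borrow)
  1-1-1 → 1 (borrow)
  0-1-1 → 0 (borrow)
  1-1-1 → 1 (borrow)
  0-1-1 → 0 (borrow)
  0-1-1 → 0 (borrow)
  1-1-1 → 1 (borrow)
  0-0-1 → 1 (borrow)
  0-0-1 → 1 (borrow)
  0-1-1 → 0 (borrow)
  0-1-1 → 0 (borrow)
  0-1-1 → 0 (borrow)
  1-0-1 → 0
  0-1 → 1 (borrow)
  1-0-1 → 0
  0-0 → 0
  0-1 → 1 (borrow)
  1-0-1 → 0
  1-1 → 0
  0-1 → 1 (borrow)
  0-1-1 → 0 (borrow)
  1-0-1 → 0
  1-1 → 0
  1-0 → 1

0b10001001001000011100101110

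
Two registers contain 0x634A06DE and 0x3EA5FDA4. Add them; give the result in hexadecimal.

Add column by column in base 16, right to left:
  E+4 = 2 carry 1
  D+A+1 = 8 carry 1
  6+D+1 = 4 carry 1
  0+F+1 = 0 carry 1
  A+5+1 = 0 carry 1
  4+A+1 = F
  3+E = 1 carry 1
  6+3+1 = A

0xA1F00482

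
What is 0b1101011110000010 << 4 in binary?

Left shift by 4: append 4 zero bits.

0b11010111100000100000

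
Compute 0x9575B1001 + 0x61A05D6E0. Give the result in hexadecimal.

Add column by column in base 16, right to left:
  1+0 = 1
  0+E = E
  0+6 = 6
  1+D = E
  B+5 = 0 carry 1
  5+0+1 = 6
  7+A = 1 carry 1
  5+1+1 = 7
  9+6 = F

0xF7160E6E1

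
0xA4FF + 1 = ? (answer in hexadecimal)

0xA500

The trailing 2 digits are F (max in base 16), so adding 1 cascades: they roll to 0 and the next digit up increments.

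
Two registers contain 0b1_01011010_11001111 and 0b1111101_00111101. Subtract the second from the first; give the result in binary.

0b1101110110010010

Subtract column by column in base 2:
  1-1 → 0
  1-0 → 1
  1-1 → 0
  1-1 → 0
  0-1 → 1 (borrow)
  0-1-1 → 0 (borrow)
  1-0-1 → 0
  1-0 → 1
  0-1 → 1 (borrow)
  1-0-1 → 0
  0-1 → 1 (borrow)
  1-1-1 → 1 (borrow)
  1-1-1 → 1 (borrow)
  0-1-1 → 0 (borrow)
  1-1-1 → 1 (borrow)
  0-0-1 → 1 (borrow)
  1-0-1 → 0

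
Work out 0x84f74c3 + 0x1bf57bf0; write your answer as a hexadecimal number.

0x2444f0b3

Add column by column in base 16, right to left:
  3+0 = 3
  c+f = b carry 1
  4+b+1 = 0 carry 1
  7+7+1 = f
  f+5 = 4 carry 1
  4+f+1 = 4 carry 1
  8+b+1 = 4 carry 1
  0+1+1 = 2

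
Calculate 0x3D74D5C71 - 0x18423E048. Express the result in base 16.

0x253297C29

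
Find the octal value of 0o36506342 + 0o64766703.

Add column by column in base 8, right to left:
  2+3 = 5
  4+0 = 4
  3+7 = 2 carry 1
  6+6+1 = 5 carry 1
  0+6+1 = 7
  5+7 = 4 carry 1
  6+4+1 = 3 carry 1
  3+6+1 = 2 carry 1
  final carry 1

0o123475245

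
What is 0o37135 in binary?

0b11111001011101

Each octal digit is 3 bits: 3=011 7=111 1=001 3=011 5=101.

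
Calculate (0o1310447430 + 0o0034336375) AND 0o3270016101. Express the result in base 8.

Add column by column in base 8, right to left:
  0+5 = 5
  3+7 = 2 carry 1
  4+3+1 = 0 carry 1
  7+6+1 = 6 carry 1
  4+3+1 = 0 carry 1
  4+3+1 = 0 carry 1
  0+4+1 = 5
  1+3 = 4
  3+0 = 3
  1+0 = 1
Sum = 0o1345006025; now AND with 0o3270016101:
  1&3=1, 3&2=2, 4&7=4, 5&0=0, 0&0=0, 0&1=0, 6&6=6, 0&1=0, 2&0=0, 5&1=1

0o1240006001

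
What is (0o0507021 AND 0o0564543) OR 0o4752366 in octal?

0o4756367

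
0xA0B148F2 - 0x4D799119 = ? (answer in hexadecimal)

0x5337B7D9

Subtract column by column in base 16:
  2-9 → 9 (borrow)
  F-1-1 → D
  8-1 → 7
  4-9 → B (borrow)
  1-9-1 → 7 (borrow)
  B-7-1 → 3
  0-D → 3 (borrow)
  A-4-1 → 5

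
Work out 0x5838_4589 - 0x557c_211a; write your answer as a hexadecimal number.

Subtract column by column in base 16:
  9-a → f (borrow)
  8-1-1 → 6
  5-1 → 4
  4-2 → 2
  8-c → c (borrow)
  3-7-1 → b (borrow)
  8-5-1 → 2
  5-5 → 0

0x2bc246f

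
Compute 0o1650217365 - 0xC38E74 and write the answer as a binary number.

0o1650217365 = 0b1110101000010001111011110101 in binary.
0xC38E74 = 0b110000111000111001110100 in binary.
Subtract column by column in base 2:
  1-0 → 1
  0-0 → 0
  1-1 → 0
  0-0 → 0
  1-1 → 0
  1-1 → 0
  1-1 → 0
  1-0 → 1
  0-0 → 0
  1-1 → 0
  1-1 → 0
  1-1 → 0
  1-0 → 1
  0-0 → 0
  0-0 → 0
  0-1 → 1 (borrow)
  1-1-1 → 1 (borrow)
  0-1-1 → 0 (borrow)
  0-0-1 → 1 (borrow)
  0-0-1 → 1 (borrow)
  0-0-1 → 1 (borrow)
  1-0-1 → 0
  0-1 → 1 (borrow)
  1-1-1 → 1 (borrow)
  0-0-1 → 1 (borrow)
  1-0-1 → 0
  1-0 → 1
  1-0 → 1

0b1101110111011001000010000001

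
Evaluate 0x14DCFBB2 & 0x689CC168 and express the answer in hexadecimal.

AND each hex digit independently (no carries):
  1&6=0, 4&8=0, D&9=9, C&C=C, F&C=C, B&1=1, B&6=2, 2&8=0

0x009CC120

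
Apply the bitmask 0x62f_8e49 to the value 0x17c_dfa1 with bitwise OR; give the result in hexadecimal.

OR each hex digit independently (no carries):
  1|6=7, 7|2=7, c|f=f, d|8=d, f|e=f, a|4=e, 1|9=9

0x77fdfe9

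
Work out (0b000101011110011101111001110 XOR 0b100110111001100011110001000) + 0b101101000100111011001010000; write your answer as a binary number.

0b1010000101100111001010010110

First 0b000101011110011101111001110 XOR 0b100110111001100011110001000 = 0b100011100111111110001000110.
Add column by column in base 2, right to left:
  0+0 = 0
  1+0 = 1
  1+0 = 1
  0+0 = 0
  0+1 = 1
  0+0 = 0
  1+1 = 0 carry 1
  0+0+1 = 1
  0+0 = 0
  0+1 = 1
  1+1 = 0 carry 1
  1+0+1 = 0 carry 1
  1+1+1 = 1 carry 1
  1+1+1 = 1 carry 1
  1+1+1 = 1 carry 1
  1+0+1 = 0 carry 1
  1+0+1 = 0 carry 1
  1+1+1 = 1 carry 1
  0+0+1 = 1
  0+0 = 0
  1+0 = 1
  1+1 = 0 carry 1
  1+0+1 = 0 carry 1
  0+1+1 = 0 carry 1
  0+1+1 = 0 carry 1
  0+0+1 = 1
  1+1 = 0 carry 1
  final carry 1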